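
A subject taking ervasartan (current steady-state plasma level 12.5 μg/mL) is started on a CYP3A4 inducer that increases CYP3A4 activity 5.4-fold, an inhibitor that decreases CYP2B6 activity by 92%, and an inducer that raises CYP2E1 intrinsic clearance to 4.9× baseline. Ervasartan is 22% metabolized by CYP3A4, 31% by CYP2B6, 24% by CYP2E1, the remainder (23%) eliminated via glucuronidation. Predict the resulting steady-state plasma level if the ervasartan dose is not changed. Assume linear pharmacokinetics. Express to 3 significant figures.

The CYP3A4 pathway (22% of clearance) rises to 5.4× activity: 0.22 × 5.4 = 1.188.
The CYP2B6 pathway (31% of clearance) is reduced to 0.08× activity: 0.31 × 0.08 = 0.0248.
The CYP2E1 pathway (24% of clearance) increases to 4.9× activity: 0.24 × 4.9 = 1.176.
The remaining 23% of clearance is unaffected.
CL_new/CL_old = 1.188 + 0.0248 + 1.176 + 0.23 = 2.6188.
Dividing the baseline by the relative clearance: 12.5 / 2.6188 = 4.77 μg/mL.

4.77 μg/mL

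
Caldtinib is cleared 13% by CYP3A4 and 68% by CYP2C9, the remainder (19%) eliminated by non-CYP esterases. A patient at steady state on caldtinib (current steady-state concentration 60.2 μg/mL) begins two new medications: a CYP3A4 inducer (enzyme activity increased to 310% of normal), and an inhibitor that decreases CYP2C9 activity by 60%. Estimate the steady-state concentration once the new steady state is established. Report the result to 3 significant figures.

69.6 μg/mL

CYP3A4: 0.13 × 3.1 = 0.403
CYP2C9: 0.68 × 0.4 = 0.272
Other: 0.19 (unchanged)
Relative clearance = 0.403 + 0.272 + 0.19 = 0.865.
Dividing the baseline by the relative clearance: 60.2 / 0.865 = 69.6 μg/mL.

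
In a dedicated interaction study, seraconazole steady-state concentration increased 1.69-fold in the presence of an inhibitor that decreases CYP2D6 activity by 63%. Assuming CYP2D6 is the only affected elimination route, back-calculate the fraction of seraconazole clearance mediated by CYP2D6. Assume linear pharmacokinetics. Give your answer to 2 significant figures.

Let fm be the CYP2D6 fraction. New clearance relative to baseline = fm × 0.37 + (1 − fm).
Steady-state concentration ratio = 1 / (new CL fraction), so new CL fraction = 1 / 1.69 = 0.5917.
fm × 0.37 + 1 − fm = 0.5917  ⇒  fm × (0.37 − 1) = −0.4083  ⇒  fm = 0.65.

0.65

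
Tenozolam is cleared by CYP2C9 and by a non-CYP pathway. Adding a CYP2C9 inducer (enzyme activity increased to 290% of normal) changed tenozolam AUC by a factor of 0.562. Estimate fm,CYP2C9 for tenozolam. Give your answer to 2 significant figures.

0.41

CL'/CL = 1 / 0.562 = 1.779
2.9·fm + (1 − fm) = 1.779
fm = (1.779 − 1) / (2.9 − 1) = 0.41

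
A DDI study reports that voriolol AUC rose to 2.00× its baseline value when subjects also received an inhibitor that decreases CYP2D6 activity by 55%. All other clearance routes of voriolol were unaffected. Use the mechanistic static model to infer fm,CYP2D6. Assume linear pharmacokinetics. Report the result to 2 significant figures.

0.91

Let fm be the CYP2D6 fraction. New clearance relative to baseline = fm × 0.45 + (1 − fm).
AUC ratio = 1 / (new CL fraction), so new CL fraction = 1 / 2.00 = 0.5.
fm × 0.45 + 1 − fm = 0.5  ⇒  fm × (0.45 − 1) = −0.5  ⇒  fm = 0.91.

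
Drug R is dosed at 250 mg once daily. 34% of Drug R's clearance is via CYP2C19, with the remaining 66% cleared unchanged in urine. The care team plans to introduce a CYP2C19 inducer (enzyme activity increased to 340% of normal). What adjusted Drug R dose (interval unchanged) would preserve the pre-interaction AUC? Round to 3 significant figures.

CYP2C19: 0.34 × 3.4 = 1.156
Other: 0.66 (unchanged)
Relative clearance = 1.156 + 0.66 = 1.816.
Css,avg = (dose rate)/CL, so holding Css fixed requires dose ∝ CL: 250 × 1.816 = 454 mg.

454 mg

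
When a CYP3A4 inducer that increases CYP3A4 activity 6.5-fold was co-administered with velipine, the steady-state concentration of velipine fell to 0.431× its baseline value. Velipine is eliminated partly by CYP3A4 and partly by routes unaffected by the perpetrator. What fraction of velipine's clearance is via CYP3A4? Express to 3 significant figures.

0.240

Call the CYP3A4 fraction fm. After the interaction, CL_new/CL_old = fm × 6.5 + (1 − fm).
Steady-state concentration ratio = 1 / (new CL fraction), so new CL fraction = 1 / 0.431 = 2.32.
fm × 6.5 + 1 − fm = 2.32  ⇒  fm × (6.5 − 1) = 1.32  ⇒  fm = 0.240.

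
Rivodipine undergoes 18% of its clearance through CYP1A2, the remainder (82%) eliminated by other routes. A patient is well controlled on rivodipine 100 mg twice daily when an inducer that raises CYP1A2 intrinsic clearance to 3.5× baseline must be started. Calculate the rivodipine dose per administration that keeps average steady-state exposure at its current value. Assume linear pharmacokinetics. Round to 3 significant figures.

The CYP1A2 pathway (18% of clearance) rises to 3.5× activity: 0.18 × 3.5 = 0.63.
Non-CYP routes (82%) are unchanged.
CL_new/CL_old = 0.63 + 0.82 = 1.45.
To maintain the same steady-state level, dose must scale with clearance: new dose = 100 × 1.45 = 145 mg.

145 mg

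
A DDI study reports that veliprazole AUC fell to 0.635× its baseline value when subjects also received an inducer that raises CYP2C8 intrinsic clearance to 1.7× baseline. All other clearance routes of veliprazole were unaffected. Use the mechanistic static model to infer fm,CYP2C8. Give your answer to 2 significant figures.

Call the CYP2C8 fraction fm. After the interaction, CL_new/CL_old = fm × 1.7 + (1 − fm).
AUC ratio = 1 / (new CL fraction), so new CL fraction = 1 / 0.635 = 1.575.
fm × 1.7 + 1 − fm = 1.575  ⇒  fm × (1.7 − 1) = 0.5748  ⇒  fm = 0.82.

0.82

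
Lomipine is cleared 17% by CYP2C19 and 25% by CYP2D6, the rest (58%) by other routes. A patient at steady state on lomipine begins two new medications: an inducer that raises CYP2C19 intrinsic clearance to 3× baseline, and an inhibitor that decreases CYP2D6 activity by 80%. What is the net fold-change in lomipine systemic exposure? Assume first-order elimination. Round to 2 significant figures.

CYP2C19: 0.17 × 3 = 0.51
CYP2D6: 0.25 × 0.2 = 0.05
Other: 0.58 (unchanged)
New clearance relative to baseline: 0.51 + 0.05 + 0.58 = 1.14.
Net systemic exposure ratio = 1 / 1.14 = 0.88.

0.88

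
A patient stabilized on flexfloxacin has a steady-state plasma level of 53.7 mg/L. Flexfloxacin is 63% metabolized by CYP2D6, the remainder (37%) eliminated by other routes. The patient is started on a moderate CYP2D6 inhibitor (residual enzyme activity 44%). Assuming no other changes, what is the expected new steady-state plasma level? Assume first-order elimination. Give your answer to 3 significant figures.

CYP2D6: 0.63 × 0.44 = 0.2772
Other: 0.37 (unchanged)
New clearance relative to baseline: 0.2772 + 0.37 = 0.6472.
Steady-state plasma level ∝ 1/CL, so new value = 53.7 / 0.6472 = 83.0 mg/L.

83.0 mg/L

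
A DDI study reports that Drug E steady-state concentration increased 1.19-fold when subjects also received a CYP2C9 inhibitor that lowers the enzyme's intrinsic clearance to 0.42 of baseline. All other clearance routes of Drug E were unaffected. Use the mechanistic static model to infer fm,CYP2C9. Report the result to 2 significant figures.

0.28

CL'/CL = 1 / 1.19 = 0.8403
0.42·fm + (1 − fm) = 0.8403
fm = (0.8403 − 1) / (0.42 − 1) = 0.28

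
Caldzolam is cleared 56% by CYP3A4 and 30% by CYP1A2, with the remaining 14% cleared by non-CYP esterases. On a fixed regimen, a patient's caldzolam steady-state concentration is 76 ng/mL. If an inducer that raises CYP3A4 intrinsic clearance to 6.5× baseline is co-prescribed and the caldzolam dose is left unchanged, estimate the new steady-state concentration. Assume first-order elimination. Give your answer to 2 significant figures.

The CYP3A4 pathway (56% of clearance) is boosted to 6.5× activity: 0.56 × 6.5 = 3.64.
CYP1A2 (30%) and the residual 14% are unaffected.
CL_new/CL_old = 3.64 + 0.3 + 0.14 = 4.08.
With dosing unchanged, steady-state concentration scales as 1/CL: 76 / 4.08 = 19 ng/mL.

19 ng/mL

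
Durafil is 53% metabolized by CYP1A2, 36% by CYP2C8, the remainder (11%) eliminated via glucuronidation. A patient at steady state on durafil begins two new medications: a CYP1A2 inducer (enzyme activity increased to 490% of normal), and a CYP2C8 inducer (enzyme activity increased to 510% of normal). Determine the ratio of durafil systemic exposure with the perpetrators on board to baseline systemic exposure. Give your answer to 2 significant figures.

0.22

The CYP1A2 pathway (53% of clearance) is boosted to 4.9× activity: 0.53 × 4.9 = 2.597.
The CYP2C8 pathway (36% of clearance) rises to 5.1× activity: 0.36 × 5.1 = 1.836.
Non-CYP routes (11%) are unchanged.
CL_new/CL_old = 2.597 + 1.836 + 0.11 = 4.543.
Net systemic exposure ratio = 1 / 4.543 = 0.22.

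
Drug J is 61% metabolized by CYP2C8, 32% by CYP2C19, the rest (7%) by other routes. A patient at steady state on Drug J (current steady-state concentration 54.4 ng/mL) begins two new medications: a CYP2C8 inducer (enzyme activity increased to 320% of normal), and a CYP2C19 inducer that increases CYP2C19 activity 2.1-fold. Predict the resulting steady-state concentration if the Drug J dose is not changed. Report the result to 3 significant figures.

The CYP2C8 pathway (61% of clearance) increases to 3.2× activity: 0.61 × 3.2 = 1.952.
The CYP2C19 pathway (32% of clearance) rises to 2.1× activity: 0.32 × 2.1 = 0.672.
Non-CYP routes (7%) are unchanged.
New clearance relative to baseline: 1.952 + 0.672 + 0.07 = 2.694.
New steady-state concentration = 54.4 / 2.694 = 20.2 ng/mL (concentration scales inversely with clearance).

20.2 ng/mL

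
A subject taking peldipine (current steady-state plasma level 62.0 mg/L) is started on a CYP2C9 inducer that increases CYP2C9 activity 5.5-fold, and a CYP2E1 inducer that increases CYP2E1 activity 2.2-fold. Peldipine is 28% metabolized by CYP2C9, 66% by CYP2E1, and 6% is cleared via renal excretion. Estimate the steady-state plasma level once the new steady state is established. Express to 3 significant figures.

20.3 mg/L

CYP2C9: 0.28 × 5.5 = 1.54
CYP2E1: 0.66 × 2.2 = 1.452
Other: 0.06 (unchanged)
New clearance relative to baseline: 1.54 + 1.452 + 0.06 = 3.052.
Dividing the baseline by the relative clearance: 62.0 / 3.052 = 20.3 mg/L.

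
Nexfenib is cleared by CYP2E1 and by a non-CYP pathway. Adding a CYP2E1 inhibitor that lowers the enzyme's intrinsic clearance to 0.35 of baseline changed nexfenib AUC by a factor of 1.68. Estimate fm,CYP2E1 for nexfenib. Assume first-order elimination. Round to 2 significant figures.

Let x = fm,CYP2E1. Because AUC ∝ 1/CL, relative clearance fell to 1/1.68 = 0.5952.
Setting x·0.35 + (1 − x) = 0.5952 and solving: x = (0.5952 − 1)/(0.35 − 1) = 0.62.

0.62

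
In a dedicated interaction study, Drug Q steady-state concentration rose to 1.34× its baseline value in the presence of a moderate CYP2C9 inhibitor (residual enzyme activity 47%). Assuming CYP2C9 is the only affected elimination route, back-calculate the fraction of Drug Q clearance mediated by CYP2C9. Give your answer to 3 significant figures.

Let fm be the CYP2C9 fraction. New clearance relative to baseline = fm × 0.47 + (1 − fm).
Steady-state concentration ratio = 1 / (new CL fraction), so new CL fraction = 1 / 1.34 = 0.7463.
fm × 0.47 + 1 − fm = 0.7463  ⇒  fm × (0.47 − 1) = −0.2537  ⇒  fm = 0.479.

0.479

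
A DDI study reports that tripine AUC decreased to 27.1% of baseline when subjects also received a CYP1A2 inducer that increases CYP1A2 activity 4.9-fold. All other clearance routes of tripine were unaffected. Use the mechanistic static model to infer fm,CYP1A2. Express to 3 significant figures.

Let fm be the CYP1A2 fraction. New clearance relative to baseline = fm × 4.9 + (1 − fm).
AUC ratio = 1 / (new CL fraction), so new CL fraction = 1 / 0.271 = 3.69.
fm × 4.9 + 1 − fm = 3.69  ⇒  fm × (4.9 − 1) = 2.69  ⇒  fm = 0.690.

0.690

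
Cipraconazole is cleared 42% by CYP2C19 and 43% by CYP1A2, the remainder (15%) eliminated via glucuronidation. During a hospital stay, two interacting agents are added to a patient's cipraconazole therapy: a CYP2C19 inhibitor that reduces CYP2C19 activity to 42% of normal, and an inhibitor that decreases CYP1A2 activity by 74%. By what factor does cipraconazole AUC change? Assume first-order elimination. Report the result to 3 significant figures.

2.28

The CYP2C19 pathway (42% of clearance) drops to 0.42× activity: 0.42 × 0.42 = 0.1764.
The CYP1A2 pathway (43% of clearance) falls to 0.26× activity: 0.43 × 0.26 = 0.1118.
Non-CYP routes (15%) are unchanged.
New clearance relative to baseline: 0.1764 + 0.1118 + 0.15 = 0.4382.
Because AUC varies inversely with clearance, the combined effect is 1 / 0.4382 = 2.28.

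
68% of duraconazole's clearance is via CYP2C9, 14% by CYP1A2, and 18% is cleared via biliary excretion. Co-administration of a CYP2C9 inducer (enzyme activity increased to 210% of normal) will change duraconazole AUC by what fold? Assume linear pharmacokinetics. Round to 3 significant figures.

CYP2C9: 0.68 × 2.1 = 1.428
CYP1A2: 0.14 (unchanged)
Other: 0.18 (unchanged)
Relative clearance = 1.428 + 0.14 + 0.18 = 1.748.
AUC is inversely proportional to clearance, so the fold-change is 1 / 1.748 = 0.572.

0.572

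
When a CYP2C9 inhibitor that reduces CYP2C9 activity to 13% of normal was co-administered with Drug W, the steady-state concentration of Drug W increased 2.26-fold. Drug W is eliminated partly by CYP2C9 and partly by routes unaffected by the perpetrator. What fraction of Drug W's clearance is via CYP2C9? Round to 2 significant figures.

0.64

Write x for the fraction cleared via CYP2C9. The observed steady-state concentration change means clearance fell to 1/2.26 = 0.4425 of baseline.
Setting x·0.13 + (1 − x) = 0.4425 and solving: x = (0.4425 − 1)/(0.13 − 1) = 0.64.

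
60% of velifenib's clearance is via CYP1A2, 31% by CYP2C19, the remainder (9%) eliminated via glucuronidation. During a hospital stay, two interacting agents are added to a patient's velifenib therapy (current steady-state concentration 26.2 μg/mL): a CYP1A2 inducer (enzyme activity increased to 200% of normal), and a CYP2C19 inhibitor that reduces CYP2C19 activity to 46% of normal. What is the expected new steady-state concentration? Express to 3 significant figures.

CYP1A2: 0.6 × 2 = 1.2
CYP2C19: 0.31 × 0.46 = 0.1426
Other: 0.09 (unchanged)
CL_new/CL_old = 1.2 + 0.1426 + 0.09 = 1.4326.
Steady-state concentration ∝ 1/CL: new value = 26.2 / 1.4326 = 18.3 μg/mL.

18.3 μg/mL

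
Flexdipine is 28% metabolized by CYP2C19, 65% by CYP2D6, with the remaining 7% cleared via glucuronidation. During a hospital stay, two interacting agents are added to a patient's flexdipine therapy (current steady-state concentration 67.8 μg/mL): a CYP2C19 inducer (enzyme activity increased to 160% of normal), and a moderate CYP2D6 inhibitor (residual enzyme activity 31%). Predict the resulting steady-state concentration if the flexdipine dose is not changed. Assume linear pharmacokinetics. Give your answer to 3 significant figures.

94.2 μg/mL

The CYP2C19 pathway (28% of clearance) rises to 1.6× activity: 0.28 × 1.6 = 0.448.
The CYP2D6 pathway (65% of clearance) falls to 0.31× activity: 0.65 × 0.31 = 0.2015.
The remaining 7% of clearance is unaffected.
CL_new/CL_old = 0.448 + 0.2015 + 0.07 = 0.7195.
Dividing the baseline by the relative clearance: 67.8 / 0.7195 = 94.2 μg/mL.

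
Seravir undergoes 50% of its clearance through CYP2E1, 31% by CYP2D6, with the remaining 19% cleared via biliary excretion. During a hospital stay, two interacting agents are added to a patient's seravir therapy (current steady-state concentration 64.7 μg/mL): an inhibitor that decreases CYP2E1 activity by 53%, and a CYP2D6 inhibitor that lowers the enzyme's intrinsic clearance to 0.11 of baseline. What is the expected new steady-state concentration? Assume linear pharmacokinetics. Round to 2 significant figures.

1.4 × 10² μg/mL

CYP2E1: 0.5 × 0.47 = 0.235
CYP2D6: 0.31 × 0.11 = 0.0341
Other: 0.19 (unchanged)
Relative clearance = 0.235 + 0.0341 + 0.19 = 0.4591.
New steady-state concentration = 64.7 / 0.4591 = 1.4 × 10² μg/mL (concentration scales inversely with clearance).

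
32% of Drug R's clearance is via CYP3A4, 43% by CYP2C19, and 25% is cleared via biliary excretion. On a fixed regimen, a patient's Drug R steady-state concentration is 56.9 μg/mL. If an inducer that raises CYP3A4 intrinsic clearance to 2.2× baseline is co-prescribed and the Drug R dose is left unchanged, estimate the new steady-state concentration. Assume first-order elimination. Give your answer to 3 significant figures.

41.1 μg/mL

The CYP3A4 pathway (32% of clearance) rises to 2.2× activity: 0.32 × 2.2 = 0.704.
CYP2C19 (43%) and the residual 25% are unaffected.
CL_new/CL_old = 0.704 + 0.43 + 0.25 = 1.384.
New steady-state concentration = baseline ÷ relative clearance = 56.9 / 1.384 = 41.1 μg/mL.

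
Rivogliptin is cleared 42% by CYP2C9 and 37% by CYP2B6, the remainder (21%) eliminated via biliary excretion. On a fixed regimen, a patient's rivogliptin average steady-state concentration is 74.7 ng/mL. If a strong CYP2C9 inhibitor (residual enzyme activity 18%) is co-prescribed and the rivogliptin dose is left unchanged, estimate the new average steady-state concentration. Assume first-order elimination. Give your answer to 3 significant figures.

The CYP2C9 pathway (42% of clearance) falls to 0.18× activity: 0.42 × 0.18 = 0.0756.
CYP2B6 (37%) and the residual 21% are unaffected.
New clearance relative to baseline: 0.0756 + 0.37 + 0.21 = 0.6556.
With dosing unchanged, average steady-state concentration scales as 1/CL: 74.7 / 0.6556 = 114 ng/mL.

114 ng/mL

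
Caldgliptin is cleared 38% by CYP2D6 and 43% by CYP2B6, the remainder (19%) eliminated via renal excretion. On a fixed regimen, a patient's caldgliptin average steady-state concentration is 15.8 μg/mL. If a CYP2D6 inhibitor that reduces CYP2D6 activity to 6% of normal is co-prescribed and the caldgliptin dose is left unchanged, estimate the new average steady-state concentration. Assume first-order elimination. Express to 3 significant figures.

24.6 μg/mL

CYP2D6: 0.38 × 0.06 = 0.0228
CYP2B6: 0.43 (unchanged)
Other: 0.19 (unchanged)
New clearance relative to baseline: 0.0228 + 0.43 + 0.19 = 0.6428.
With dosing unchanged, average steady-state concentration scales as 1/CL: 15.8 / 0.6428 = 24.6 μg/mL.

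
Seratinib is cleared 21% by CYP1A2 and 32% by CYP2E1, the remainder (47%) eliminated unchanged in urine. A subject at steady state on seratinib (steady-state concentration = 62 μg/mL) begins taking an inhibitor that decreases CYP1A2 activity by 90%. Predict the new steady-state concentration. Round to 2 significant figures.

The CYP1A2 pathway (21% of clearance) falls to 0.1× activity: 0.21 × 0.1 = 0.021.
CYP2E1 (32%) and the residual 47% are unaffected.
CL_new/CL_old = 0.021 + 0.32 + 0.47 = 0.811.
With dosing unchanged, steady-state concentration scales as 1/CL: 62 / 0.811 = 76 μg/mL.

76 μg/mL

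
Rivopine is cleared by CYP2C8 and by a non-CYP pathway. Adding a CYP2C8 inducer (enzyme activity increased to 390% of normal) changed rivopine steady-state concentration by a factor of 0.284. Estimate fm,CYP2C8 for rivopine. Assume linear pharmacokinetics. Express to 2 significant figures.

CL'/CL = 1 / 0.284 = 3.521
3.9·fm + (1 − fm) = 3.521
fm = (3.521 − 1) / (3.9 − 1) = 0.87

0.87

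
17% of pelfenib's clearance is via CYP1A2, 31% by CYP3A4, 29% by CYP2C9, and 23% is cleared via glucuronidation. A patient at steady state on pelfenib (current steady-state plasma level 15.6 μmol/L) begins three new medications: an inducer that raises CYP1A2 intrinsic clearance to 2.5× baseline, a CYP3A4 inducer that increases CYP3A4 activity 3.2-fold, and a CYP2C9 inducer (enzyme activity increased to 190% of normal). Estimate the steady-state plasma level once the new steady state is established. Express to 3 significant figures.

7.10 μmol/L

The CYP1A2 pathway (17% of clearance) rises to 2.5× activity: 0.17 × 2.5 = 0.425.
The CYP3A4 pathway (31% of clearance) rises to 3.2× activity: 0.31 × 3.2 = 0.992.
The CYP2C9 pathway (29% of clearance) is boosted to 1.9× activity: 0.29 × 1.9 = 0.551.
Non-CYP routes (23%) are unchanged.
New clearance relative to baseline: 0.425 + 0.992 + 0.551 + 0.23 = 2.198.
Steady-state plasma level ∝ 1/CL: new value = 15.6 / 2.198 = 7.10 μmol/L.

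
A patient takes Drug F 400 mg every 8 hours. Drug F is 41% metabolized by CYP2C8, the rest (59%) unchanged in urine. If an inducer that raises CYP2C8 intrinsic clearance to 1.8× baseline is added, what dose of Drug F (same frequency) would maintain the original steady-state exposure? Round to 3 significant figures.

531 mg

CYP2C8: 0.41 × 1.8 = 0.738
Other: 0.59 (unchanged)
CL_new/CL_old = 0.738 + 0.59 = 1.328.
Exposure is unchanged when dose changes in proportion to clearance. New dose = 400 mg × 1.328 = 531 mg.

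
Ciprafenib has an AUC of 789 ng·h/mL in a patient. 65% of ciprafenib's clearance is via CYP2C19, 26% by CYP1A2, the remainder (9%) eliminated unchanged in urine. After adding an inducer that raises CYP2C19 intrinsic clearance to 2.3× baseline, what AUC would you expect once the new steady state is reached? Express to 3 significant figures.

428 ng·h/mL

The CYP2C19 pathway (65% of clearance) rises to 2.3× activity: 0.65 × 2.3 = 1.495.
CYP1A2 (26%) and the residual 9% are unaffected.
New clearance relative to baseline: 1.495 + 0.26 + 0.09 = 1.845.
With dosing unchanged, AUC scales as 1/CL: 789 / 1.845 = 428 ng·h/mL.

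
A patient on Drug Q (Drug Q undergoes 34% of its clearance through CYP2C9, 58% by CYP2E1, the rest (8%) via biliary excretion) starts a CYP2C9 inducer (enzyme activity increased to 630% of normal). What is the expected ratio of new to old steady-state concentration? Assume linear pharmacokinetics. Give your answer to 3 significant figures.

0.357

CYP2C9: 0.34 × 6.3 = 2.142
CYP2E1: 0.58 (unchanged)
Other: 0.08 (unchanged)
CL_new/CL_old = 2.142 + 0.58 + 0.08 = 2.802.
Steady-state concentration ratio = CL_old/CL_new = 1 / 2.802 = 0.357.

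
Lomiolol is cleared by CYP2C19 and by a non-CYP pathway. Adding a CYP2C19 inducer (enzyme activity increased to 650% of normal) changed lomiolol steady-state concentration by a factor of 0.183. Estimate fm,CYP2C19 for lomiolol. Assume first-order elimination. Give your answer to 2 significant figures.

0.81

Let x = fm,CYP2C19. Because steady-state concentration ∝ 1/CL, relative clearance rose to 1/0.183 = 5.464.
Only the CYP2C19 route changed, so 5.464 = x·6.5 + (1 − x), giving x = 0.81.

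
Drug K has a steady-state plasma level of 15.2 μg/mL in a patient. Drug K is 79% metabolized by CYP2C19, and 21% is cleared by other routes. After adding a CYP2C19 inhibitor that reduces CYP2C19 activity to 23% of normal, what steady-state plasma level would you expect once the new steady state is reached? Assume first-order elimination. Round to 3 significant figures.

CYP2C19: 0.79 × 0.23 = 0.1817
Other: 0.21 (unchanged)
Relative clearance = 0.1817 + 0.21 = 0.3917.
With dosing unchanged, steady-state plasma level scales as 1/CL: 15.2 / 0.3917 = 38.8 μg/mL.

38.8 μg/mL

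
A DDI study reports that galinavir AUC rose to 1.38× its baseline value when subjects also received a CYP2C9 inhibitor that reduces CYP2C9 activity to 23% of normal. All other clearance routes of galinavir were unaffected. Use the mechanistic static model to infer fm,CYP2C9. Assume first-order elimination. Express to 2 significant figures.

Call the CYP2C9 fraction fm. After the interaction, CL_new/CL_old = fm × 0.23 + (1 − fm).
AUC ratio = 1 / (new CL fraction), so new CL fraction = 1 / 1.38 = 0.7246.
fm × 0.23 + 1 − fm = 0.7246  ⇒  fm × (0.23 − 1) = −0.2754  ⇒  fm = 0.36.

0.36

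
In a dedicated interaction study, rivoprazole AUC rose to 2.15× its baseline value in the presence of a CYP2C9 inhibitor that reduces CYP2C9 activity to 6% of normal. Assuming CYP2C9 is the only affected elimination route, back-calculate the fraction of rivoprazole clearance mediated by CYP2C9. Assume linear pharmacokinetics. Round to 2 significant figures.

CL'/CL = 1 / 2.15 = 0.4651
0.06·fm + (1 − fm) = 0.4651
fm = (0.4651 − 1) / (0.06 − 1) = 0.57

0.57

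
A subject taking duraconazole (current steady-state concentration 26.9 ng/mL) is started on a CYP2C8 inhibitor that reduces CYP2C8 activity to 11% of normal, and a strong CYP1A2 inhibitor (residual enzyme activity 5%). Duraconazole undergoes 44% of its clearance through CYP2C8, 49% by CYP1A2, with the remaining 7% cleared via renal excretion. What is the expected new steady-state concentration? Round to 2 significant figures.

The CYP2C8 pathway (44% of clearance) is reduced to 0.11× activity: 0.44 × 0.11 = 0.0484.
The CYP1A2 pathway (49% of clearance) falls to 0.05× activity: 0.49 × 0.05 = 0.0245.
Non-CYP routes (7%) are unchanged.
Relative clearance = 0.0484 + 0.0245 + 0.07 = 0.1429.
Steady-state concentration ∝ 1/CL: new value = 26.9 / 0.1429 = 1.9 × 10² ng/mL.

1.9 × 10² ng/mL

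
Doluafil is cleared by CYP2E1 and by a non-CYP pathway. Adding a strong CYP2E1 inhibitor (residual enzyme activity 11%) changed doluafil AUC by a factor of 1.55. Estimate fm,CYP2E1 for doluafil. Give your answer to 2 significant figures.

0.40

Let fm be the CYP2E1 fraction. New clearance relative to baseline = fm × 0.11 + (1 − fm).
AUC ratio = 1 / (new CL fraction), so new CL fraction = 1 / 1.55 = 0.6452.
fm × 0.11 + 1 − fm = 0.6452  ⇒  fm × (0.11 − 1) = −0.3548  ⇒  fm = 0.40.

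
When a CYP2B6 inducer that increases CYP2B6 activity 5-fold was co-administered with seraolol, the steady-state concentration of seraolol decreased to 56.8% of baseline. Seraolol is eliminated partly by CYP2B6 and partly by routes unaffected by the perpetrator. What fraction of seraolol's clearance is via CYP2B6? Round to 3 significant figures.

0.190

Write x for the fraction cleared via CYP2B6. The observed steady-state concentration change means clearance rose to 1/0.568 = 1.761 of baseline.
Only the CYP2B6 route changed, so 1.761 = x·5 + (1 − x), giving x = 0.190.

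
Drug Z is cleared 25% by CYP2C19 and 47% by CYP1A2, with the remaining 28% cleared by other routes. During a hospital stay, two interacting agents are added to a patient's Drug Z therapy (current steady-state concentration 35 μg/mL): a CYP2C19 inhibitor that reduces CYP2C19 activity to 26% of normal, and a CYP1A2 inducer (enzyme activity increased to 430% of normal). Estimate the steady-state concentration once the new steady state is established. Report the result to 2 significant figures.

The CYP2C19 pathway (25% of clearance) is reduced to 0.26× activity: 0.25 × 0.26 = 0.065.
The CYP1A2 pathway (47% of clearance) increases to 4.3× activity: 0.47 × 4.3 = 2.021.
Non-CYP routes (28%) are unchanged.
New clearance relative to baseline: 0.065 + 2.021 + 0.28 = 2.366.
New steady-state concentration = 35 / 2.366 = 15 μg/mL (concentration scales inversely with clearance).

15 μg/mL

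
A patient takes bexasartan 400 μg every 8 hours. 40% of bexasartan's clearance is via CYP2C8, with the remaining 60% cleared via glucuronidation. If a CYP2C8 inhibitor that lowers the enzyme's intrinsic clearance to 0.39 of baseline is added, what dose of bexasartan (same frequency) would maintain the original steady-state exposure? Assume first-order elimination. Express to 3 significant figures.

The CYP2C8 pathway (40% of clearance) is reduced to 0.39× activity: 0.4 × 0.39 = 0.156.
The remaining 60% of clearance is unaffected.
New clearance relative to baseline: 0.156 + 0.6 = 0.756.
To maintain the same steady-state level, dose must scale with clearance: new dose = 400 × 0.756 = 302 μg.

302 μg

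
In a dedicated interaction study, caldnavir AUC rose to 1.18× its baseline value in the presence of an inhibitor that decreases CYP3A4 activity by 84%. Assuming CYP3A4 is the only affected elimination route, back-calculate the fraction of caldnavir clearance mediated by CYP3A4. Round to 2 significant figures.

Let x = fm,CYP3A4. Because AUC ∝ 1/CL, relative clearance fell to 1/1.18 = 0.8475.
Only the CYP3A4 route changed, so 0.8475 = x·0.16 + (1 − x), giving x = 0.18.

0.18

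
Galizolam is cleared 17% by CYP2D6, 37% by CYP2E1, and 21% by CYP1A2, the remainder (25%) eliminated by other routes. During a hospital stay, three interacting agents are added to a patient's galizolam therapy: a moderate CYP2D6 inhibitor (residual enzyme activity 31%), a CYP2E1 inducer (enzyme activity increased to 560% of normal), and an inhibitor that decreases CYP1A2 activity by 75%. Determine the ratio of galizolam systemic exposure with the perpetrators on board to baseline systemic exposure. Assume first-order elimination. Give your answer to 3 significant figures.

0.412

CYP2D6: 0.17 × 0.31 = 0.0527
CYP2E1: 0.37 × 5.6 = 2.072
CYP1A2: 0.21 × 0.25 = 0.0525
Other: 0.25 (unchanged)
Relative clearance = 0.0527 + 2.072 + 0.0525 + 0.25 = 2.4272.
Because systemic exposure varies inversely with clearance, the combined effect is 1 / 2.4272 = 0.412.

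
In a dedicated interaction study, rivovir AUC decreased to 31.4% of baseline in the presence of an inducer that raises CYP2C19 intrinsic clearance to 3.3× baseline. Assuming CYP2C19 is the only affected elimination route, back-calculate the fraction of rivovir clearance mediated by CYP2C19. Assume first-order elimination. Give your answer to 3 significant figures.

0.950

Let fm be the CYP2C19 fraction. New clearance relative to baseline = fm × 3.3 + (1 − fm).
AUC ratio = 1 / (new CL fraction), so new CL fraction = 1 / 0.314 = 3.185.
fm × 3.3 + 1 − fm = 3.185  ⇒  fm × (3.3 − 1) = 2.185  ⇒  fm = 0.950.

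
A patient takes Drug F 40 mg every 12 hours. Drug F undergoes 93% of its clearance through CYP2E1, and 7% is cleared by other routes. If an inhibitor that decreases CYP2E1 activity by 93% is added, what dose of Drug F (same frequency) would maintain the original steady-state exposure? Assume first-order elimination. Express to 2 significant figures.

5.4 mg

CYP2E1: 0.93 × 0.07 = 0.0651
Other: 0.07 (unchanged)
New clearance relative to baseline: 0.0651 + 0.07 = 0.1351.
Css,avg = (dose rate)/CL, so holding Css fixed requires dose ∝ CL: 40 × 0.1351 = 5.4 mg.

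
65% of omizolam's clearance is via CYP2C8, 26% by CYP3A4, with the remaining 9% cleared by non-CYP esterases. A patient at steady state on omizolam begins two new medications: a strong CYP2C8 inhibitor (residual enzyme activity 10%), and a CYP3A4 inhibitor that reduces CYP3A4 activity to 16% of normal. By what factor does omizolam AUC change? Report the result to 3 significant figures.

The CYP2C8 pathway (65% of clearance) is reduced to 0.1× activity: 0.65 × 0.1 = 0.065.
The CYP3A4 pathway (26% of clearance) falls to 0.16× activity: 0.26 × 0.16 = 0.0416.
The remaining 9% of clearance is unaffected.
New clearance relative to baseline: 0.065 + 0.0416 + 0.09 = 0.1966.
Net AUC ratio = 1 / 0.1966 = 5.09.

5.09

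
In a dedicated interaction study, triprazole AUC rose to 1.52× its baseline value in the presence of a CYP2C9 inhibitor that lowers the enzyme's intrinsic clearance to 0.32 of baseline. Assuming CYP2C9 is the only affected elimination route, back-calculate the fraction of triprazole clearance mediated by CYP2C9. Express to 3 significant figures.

0.503

CL'/CL = 1 / 1.52 = 0.6579
0.32·fm + (1 − fm) = 0.6579
fm = (0.6579 − 1) / (0.32 − 1) = 0.503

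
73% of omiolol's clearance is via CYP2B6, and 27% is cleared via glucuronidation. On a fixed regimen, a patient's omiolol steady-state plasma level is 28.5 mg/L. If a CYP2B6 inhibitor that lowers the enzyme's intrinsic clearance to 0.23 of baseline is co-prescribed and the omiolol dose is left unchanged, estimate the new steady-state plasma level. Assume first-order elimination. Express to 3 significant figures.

65.1 mg/L

The CYP2B6 pathway (73% of clearance) is reduced to 0.23× activity: 0.73 × 0.23 = 0.1679.
The remaining 27% of clearance is unaffected.
CL_new/CL_old = 0.1679 + 0.27 = 0.4379.
New steady-state plasma level = baseline ÷ relative clearance = 28.5 / 0.4379 = 65.1 mg/L.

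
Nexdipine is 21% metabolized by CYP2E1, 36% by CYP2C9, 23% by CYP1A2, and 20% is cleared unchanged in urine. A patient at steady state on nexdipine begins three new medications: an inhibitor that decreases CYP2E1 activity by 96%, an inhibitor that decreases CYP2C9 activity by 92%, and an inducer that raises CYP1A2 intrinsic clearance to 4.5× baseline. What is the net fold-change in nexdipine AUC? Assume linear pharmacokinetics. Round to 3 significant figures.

0.786

The CYP2E1 pathway (21% of clearance) falls to 0.04× activity: 0.21 × 0.04 = 0.0084.
The CYP2C9 pathway (36% of clearance) falls to 0.08× activity: 0.36 × 0.08 = 0.0288.
The CYP1A2 pathway (23% of clearance) rises to 4.5× activity: 0.23 × 4.5 = 1.035.
The remaining 20% of clearance is unaffected.
CL_new/CL_old = 0.0084 + 0.0288 + 1.035 + 0.2 = 1.2722.
AUC ∝ 1/CL: fold-change = 1 / 1.2722 = 0.786.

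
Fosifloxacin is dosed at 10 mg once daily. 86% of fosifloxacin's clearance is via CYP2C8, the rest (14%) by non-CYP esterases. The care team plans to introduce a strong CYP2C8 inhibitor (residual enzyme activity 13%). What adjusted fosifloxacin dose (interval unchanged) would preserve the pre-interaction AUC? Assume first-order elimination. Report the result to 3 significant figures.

2.52 mg

CYP2C8: 0.86 × 0.13 = 0.1118
Other: 0.14 (unchanged)
Relative clearance = 0.1118 + 0.14 = 0.2518.
Css,avg = (dose rate)/CL, so holding Css fixed requires dose ∝ CL: 10 × 0.2518 = 2.52 mg.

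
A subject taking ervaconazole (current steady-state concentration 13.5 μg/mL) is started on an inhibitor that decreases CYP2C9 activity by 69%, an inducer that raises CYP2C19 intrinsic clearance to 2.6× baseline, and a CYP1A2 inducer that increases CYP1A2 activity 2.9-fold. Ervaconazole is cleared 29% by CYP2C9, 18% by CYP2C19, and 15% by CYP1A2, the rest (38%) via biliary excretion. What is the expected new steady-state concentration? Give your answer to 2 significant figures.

9.8 μg/mL

CYP2C9: 0.29 × 0.31 = 0.0899
CYP2C19: 0.18 × 2.6 = 0.468
CYP1A2: 0.15 × 2.9 = 0.435
Other: 0.38 (unchanged)
CL_new/CL_old = 0.0899 + 0.468 + 0.435 + 0.38 = 1.3729.
Dividing the baseline by the relative clearance: 13.5 / 1.3729 = 9.8 μg/mL.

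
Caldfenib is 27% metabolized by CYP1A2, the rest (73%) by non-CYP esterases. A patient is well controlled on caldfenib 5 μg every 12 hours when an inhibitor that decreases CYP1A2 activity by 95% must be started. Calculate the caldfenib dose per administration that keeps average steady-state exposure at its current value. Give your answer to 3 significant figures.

The CYP1A2 pathway (27% of clearance) falls to 0.05× activity: 0.27 × 0.05 = 0.0135.
The remaining 73% of clearance is unaffected.
New clearance relative to baseline: 0.0135 + 0.73 = 0.7435.
To maintain the same steady-state level, dose must scale with clearance: new dose = 5 × 0.7435 = 3.72 μg.

3.72 μg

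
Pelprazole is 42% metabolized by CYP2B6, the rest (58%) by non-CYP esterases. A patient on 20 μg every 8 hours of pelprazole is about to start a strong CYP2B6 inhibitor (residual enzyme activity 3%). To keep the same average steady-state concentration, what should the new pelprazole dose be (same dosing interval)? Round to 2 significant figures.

12 μg

The CYP2B6 pathway (42% of clearance) is reduced to 0.03× activity: 0.42 × 0.03 = 0.0126.
The remaining 58% of clearance is unaffected.
Relative clearance = 0.0126 + 0.58 = 0.5926.
To maintain the same steady-state level, dose must scale with clearance: new dose = 20 × 0.5926 = 12 μg.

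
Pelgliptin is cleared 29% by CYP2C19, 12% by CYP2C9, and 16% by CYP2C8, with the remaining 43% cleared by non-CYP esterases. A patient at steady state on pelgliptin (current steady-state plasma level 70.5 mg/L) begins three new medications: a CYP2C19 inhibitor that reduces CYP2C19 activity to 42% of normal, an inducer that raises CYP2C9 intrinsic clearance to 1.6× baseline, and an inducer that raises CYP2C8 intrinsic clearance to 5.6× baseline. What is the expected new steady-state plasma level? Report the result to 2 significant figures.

The CYP2C19 pathway (29% of clearance) drops to 0.42× activity: 0.29 × 0.42 = 0.1218.
The CYP2C9 pathway (12% of clearance) is boosted to 1.6× activity: 0.12 × 1.6 = 0.192.
The CYP2C8 pathway (16% of clearance) rises to 5.6× activity: 0.16 × 5.6 = 0.896.
Non-CYP routes (43%) are unchanged.
Relative clearance = 0.1218 + 0.192 + 0.896 + 0.43 = 1.6398.
Steady-state plasma level ∝ 1/CL: new value = 70.5 / 1.6398 = 43 mg/L.

43 mg/L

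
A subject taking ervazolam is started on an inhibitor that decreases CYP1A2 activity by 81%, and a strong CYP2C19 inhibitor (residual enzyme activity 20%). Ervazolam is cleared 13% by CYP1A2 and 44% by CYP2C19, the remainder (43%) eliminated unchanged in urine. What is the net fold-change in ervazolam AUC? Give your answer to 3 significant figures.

1.84

The CYP1A2 pathway (13% of clearance) drops to 0.19× activity: 0.13 × 0.19 = 0.0247.
The CYP2C19 pathway (44% of clearance) falls to 0.2× activity: 0.44 × 0.2 = 0.088.
Non-CYP routes (43%) are unchanged.
Relative clearance = 0.0247 + 0.088 + 0.43 = 0.5427.
Because AUC varies inversely with clearance, the combined effect is 1 / 0.5427 = 1.84.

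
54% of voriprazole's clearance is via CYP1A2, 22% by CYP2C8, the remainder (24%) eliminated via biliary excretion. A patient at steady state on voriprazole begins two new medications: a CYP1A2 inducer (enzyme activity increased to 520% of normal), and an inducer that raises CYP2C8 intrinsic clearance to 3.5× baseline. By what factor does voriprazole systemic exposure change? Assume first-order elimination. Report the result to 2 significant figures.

0.26

The CYP1A2 pathway (54% of clearance) is boosted to 5.2× activity: 0.54 × 5.2 = 2.808.
The CYP2C8 pathway (22% of clearance) is boosted to 3.5× activity: 0.22 × 3.5 = 0.77.
Non-CYP routes (24%) are unchanged.
New clearance relative to baseline: 2.808 + 0.77 + 0.24 = 3.818.
Net systemic exposure ratio = 1 / 3.818 = 0.26.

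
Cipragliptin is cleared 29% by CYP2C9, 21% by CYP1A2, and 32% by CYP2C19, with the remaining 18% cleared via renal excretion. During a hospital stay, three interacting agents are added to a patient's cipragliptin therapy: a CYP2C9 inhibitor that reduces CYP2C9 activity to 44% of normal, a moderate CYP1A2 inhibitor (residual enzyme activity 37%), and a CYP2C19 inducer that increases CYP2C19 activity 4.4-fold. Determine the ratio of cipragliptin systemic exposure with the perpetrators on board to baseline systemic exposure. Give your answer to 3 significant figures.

CYP2C9: 0.29 × 0.44 = 0.1276
CYP1A2: 0.21 × 0.37 = 0.0777
CYP2C19: 0.32 × 4.4 = 1.408
Other: 0.18 (unchanged)
CL_new/CL_old = 0.1276 + 0.0777 + 1.408 + 0.18 = 1.7933.
Systemic exposure ∝ 1/CL: fold-change = 1 / 1.7933 = 0.558.

0.558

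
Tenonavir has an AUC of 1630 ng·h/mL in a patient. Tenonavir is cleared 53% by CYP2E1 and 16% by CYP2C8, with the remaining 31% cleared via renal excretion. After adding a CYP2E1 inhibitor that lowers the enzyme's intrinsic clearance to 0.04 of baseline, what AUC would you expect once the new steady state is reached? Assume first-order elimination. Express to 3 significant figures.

3.32 × 10³ ng·h/mL

The CYP2E1 pathway (53% of clearance) is reduced to 0.04× activity: 0.53 × 0.04 = 0.0212.
CYP2C8 (16%) and the residual 31% are unaffected.
New clearance relative to baseline: 0.0212 + 0.16 + 0.31 = 0.4912.
AUC ∝ 1/CL, so new value = 1630 / 0.4912 = 3.32 × 10³ ng·h/mL.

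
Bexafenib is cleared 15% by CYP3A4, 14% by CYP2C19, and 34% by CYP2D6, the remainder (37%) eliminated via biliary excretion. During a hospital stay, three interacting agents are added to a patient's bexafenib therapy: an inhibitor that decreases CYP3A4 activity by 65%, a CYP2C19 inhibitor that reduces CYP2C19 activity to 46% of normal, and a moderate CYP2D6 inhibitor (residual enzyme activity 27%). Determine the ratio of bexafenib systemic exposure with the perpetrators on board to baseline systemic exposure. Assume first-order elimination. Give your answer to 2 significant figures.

1.7

The CYP3A4 pathway (15% of clearance) drops to 0.35× activity: 0.15 × 0.35 = 0.0525.
The CYP2C19 pathway (14% of clearance) drops to 0.46× activity: 0.14 × 0.46 = 0.0644.
The CYP2D6 pathway (34% of clearance) is reduced to 0.27× activity: 0.34 × 0.27 = 0.0918.
The remaining 37% of clearance is unaffected.
CL_new/CL_old = 0.0525 + 0.0644 + 0.0918 + 0.37 = 0.5787.
Net systemic exposure ratio = 1 / 0.5787 = 1.7.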